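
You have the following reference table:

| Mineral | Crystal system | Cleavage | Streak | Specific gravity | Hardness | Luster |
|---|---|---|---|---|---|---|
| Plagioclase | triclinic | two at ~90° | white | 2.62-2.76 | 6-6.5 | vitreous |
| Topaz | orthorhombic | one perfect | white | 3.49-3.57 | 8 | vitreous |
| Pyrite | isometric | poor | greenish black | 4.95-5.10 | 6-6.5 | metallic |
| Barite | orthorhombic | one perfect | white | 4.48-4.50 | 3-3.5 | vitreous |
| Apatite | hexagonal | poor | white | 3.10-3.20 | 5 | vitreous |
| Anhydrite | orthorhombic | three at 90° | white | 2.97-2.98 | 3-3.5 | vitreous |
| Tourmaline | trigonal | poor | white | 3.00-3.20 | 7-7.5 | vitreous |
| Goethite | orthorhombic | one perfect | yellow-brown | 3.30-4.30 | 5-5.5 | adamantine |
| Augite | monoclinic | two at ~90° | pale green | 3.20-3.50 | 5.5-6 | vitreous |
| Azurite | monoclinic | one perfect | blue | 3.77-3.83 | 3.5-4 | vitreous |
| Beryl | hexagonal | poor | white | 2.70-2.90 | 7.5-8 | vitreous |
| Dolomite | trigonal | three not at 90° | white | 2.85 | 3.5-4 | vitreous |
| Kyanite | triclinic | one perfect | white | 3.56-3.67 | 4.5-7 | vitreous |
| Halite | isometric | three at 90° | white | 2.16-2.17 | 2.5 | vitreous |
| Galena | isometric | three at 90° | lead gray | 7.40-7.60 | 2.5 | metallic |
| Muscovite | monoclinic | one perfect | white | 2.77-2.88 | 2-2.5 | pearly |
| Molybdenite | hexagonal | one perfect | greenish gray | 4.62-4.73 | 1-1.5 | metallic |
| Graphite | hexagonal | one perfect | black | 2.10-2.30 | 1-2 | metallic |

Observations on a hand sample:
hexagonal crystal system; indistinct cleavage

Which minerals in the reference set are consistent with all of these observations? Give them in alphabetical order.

Hexagonal crystal system — only Apatite, Beryl, Molybdenite, Graphite remain.
Indistinct cleavage excludes Molybdenite, Graphite.
The minerals that satisfy all observations are Apatite, Beryl.

Apatite, Beryl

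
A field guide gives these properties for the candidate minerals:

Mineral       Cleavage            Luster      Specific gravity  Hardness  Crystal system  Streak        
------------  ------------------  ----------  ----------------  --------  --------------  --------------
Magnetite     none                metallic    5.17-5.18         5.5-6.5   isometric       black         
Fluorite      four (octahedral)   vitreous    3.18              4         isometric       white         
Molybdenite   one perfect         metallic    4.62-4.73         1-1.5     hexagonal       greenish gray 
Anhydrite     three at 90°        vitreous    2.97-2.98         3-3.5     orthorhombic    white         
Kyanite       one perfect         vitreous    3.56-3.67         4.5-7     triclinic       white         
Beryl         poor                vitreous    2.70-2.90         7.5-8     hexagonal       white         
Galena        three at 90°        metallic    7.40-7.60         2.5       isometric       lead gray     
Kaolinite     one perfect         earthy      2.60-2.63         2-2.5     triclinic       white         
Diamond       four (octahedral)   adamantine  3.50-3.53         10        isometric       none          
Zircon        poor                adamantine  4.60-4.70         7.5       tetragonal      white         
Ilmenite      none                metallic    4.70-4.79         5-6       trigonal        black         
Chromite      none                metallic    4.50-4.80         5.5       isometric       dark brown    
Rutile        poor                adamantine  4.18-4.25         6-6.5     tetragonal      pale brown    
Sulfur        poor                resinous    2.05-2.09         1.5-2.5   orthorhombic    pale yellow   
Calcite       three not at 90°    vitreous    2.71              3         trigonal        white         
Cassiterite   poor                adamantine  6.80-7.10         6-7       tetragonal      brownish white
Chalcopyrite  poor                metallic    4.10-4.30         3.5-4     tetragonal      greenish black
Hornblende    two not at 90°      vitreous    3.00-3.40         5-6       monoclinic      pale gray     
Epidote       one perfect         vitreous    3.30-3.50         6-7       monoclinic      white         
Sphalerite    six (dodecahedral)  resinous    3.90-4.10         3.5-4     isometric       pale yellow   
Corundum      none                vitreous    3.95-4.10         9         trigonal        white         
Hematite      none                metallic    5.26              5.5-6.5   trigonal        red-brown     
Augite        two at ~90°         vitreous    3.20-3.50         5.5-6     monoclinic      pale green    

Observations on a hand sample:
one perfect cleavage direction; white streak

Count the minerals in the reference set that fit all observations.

One perfect cleavage direction: only Molybdenite, Kyanite, Kaolinite, Epidote remain.
White streak excludes Molybdenite.
Remaining candidates: Epidote, Kaolinite, Kyanite.
That is 3 minerals.

3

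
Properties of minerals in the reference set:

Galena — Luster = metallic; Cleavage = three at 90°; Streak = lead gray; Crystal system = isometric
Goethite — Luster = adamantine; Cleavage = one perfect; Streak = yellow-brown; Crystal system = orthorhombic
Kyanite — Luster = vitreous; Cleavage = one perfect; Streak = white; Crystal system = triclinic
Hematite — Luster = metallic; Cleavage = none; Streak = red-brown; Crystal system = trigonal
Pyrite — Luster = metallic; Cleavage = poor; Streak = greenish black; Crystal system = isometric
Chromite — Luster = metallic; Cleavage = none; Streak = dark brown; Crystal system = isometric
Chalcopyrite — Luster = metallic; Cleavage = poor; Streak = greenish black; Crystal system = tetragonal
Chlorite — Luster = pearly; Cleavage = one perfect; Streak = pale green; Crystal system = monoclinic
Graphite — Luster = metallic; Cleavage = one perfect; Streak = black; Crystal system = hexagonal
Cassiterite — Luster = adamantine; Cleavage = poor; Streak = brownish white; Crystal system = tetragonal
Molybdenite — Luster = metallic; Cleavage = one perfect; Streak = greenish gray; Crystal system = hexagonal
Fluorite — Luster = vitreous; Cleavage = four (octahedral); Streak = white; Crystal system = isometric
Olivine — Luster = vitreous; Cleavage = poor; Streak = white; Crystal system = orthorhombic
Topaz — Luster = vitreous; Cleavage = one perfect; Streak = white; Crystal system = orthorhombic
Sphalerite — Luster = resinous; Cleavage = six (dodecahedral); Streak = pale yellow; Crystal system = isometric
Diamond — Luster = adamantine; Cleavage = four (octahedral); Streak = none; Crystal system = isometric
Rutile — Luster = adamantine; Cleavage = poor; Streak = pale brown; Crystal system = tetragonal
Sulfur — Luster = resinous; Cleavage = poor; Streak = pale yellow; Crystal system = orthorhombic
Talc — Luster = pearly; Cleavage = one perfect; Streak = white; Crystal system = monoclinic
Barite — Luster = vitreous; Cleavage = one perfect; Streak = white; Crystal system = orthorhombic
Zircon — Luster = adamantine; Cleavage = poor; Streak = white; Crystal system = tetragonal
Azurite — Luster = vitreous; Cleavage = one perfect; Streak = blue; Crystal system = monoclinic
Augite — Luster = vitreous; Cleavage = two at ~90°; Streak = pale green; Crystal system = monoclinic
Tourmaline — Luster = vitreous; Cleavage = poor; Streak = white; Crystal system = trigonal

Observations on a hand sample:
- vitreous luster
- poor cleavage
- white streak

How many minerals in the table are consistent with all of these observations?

2

Vitreous luster: narrows the field to Kyanite, Fluorite, Olivine, Topaz, Barite, Azurite, Augite, Tourmaline.
Poor cleavage: Olivine, Tourmaline remain.
White streak: all remaining candidates fit.
The minerals that satisfy all observations are Olivine, Tourmaline.
That is 2 minerals.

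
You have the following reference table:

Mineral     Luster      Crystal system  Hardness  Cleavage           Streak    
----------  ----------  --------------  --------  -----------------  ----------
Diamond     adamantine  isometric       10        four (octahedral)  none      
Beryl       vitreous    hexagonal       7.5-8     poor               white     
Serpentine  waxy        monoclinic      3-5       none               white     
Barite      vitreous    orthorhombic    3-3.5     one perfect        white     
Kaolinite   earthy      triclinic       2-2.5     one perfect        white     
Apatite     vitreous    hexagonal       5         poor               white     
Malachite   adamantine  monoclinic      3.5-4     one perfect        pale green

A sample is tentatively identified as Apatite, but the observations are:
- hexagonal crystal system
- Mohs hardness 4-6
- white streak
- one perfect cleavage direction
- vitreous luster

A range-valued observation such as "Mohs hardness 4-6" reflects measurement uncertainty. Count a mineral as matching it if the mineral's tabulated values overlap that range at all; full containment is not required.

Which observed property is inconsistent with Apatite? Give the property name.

Hexagonal crystal system: Apatite has hexagonal system — consistent.
Mohs hardness 4-6: Apatite has hardness 5 — consistent.
White streak: Apatite has white streak — consistent.
One perfect cleavage direction: Apatite has cleavage poor — does not match.
Vitreous luster: Apatite has vitreous luster — consistent.
Everything matches except the cleavage.

cleavage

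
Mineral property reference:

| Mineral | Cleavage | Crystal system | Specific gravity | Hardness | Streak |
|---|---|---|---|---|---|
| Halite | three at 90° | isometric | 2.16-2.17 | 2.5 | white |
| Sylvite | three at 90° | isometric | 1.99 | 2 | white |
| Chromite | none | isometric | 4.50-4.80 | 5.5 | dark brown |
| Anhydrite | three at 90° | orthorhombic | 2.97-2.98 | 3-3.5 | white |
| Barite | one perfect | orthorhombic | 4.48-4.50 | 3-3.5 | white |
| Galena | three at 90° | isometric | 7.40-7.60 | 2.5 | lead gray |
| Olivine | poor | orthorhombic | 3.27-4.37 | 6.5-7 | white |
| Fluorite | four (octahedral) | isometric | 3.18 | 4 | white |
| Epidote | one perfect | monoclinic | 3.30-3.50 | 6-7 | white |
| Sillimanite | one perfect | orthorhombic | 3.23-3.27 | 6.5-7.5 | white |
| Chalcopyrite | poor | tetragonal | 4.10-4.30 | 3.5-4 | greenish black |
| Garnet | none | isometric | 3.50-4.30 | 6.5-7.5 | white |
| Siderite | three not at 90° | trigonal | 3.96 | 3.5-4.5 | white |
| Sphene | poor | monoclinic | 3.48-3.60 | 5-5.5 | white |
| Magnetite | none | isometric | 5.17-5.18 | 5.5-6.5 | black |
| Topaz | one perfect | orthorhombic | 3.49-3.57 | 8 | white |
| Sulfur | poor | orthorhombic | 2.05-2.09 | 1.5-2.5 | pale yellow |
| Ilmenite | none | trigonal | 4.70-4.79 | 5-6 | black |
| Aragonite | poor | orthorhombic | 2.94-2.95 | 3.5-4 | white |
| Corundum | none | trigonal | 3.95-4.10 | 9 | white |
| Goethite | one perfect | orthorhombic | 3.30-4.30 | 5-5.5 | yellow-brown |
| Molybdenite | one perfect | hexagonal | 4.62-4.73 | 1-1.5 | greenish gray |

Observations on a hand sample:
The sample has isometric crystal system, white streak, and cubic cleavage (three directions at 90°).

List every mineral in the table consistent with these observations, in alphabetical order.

Isometric crystal system — Halite, Sylvite, Chromite, Galena, Fluorite, Garnet, Magnetite remain.
White streak excludes Chromite, Galena, Magnetite.
Cubic cleavage (three directions at 90°) excludes Fluorite, Garnet.
Consistent with every observation: Halite, Sylvite.

Halite, Sylvite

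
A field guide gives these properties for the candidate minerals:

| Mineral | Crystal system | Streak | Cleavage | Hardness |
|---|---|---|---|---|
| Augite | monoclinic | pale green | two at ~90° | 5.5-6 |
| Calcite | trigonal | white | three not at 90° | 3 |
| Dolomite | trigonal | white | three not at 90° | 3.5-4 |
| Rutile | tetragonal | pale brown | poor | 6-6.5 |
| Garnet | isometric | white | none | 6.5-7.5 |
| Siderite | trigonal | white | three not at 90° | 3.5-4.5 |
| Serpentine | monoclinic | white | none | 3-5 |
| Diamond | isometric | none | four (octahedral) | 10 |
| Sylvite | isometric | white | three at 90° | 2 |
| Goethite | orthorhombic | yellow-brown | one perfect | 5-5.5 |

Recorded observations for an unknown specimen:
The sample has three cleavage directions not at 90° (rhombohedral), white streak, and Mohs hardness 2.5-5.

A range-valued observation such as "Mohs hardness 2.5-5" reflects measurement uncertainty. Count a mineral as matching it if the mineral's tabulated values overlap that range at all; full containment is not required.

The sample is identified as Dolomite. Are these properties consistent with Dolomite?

Consistent

Three cleavage directions not at 90° (rhombohedral) — agrees with Dolomite (cleavage three not at 90°).
White streak — agrees with Dolomite (white streak).
Mohs hardness 2.5-5 — agrees with Dolomite (hardness 3.5-4).
Nothing contradicts Dolomite.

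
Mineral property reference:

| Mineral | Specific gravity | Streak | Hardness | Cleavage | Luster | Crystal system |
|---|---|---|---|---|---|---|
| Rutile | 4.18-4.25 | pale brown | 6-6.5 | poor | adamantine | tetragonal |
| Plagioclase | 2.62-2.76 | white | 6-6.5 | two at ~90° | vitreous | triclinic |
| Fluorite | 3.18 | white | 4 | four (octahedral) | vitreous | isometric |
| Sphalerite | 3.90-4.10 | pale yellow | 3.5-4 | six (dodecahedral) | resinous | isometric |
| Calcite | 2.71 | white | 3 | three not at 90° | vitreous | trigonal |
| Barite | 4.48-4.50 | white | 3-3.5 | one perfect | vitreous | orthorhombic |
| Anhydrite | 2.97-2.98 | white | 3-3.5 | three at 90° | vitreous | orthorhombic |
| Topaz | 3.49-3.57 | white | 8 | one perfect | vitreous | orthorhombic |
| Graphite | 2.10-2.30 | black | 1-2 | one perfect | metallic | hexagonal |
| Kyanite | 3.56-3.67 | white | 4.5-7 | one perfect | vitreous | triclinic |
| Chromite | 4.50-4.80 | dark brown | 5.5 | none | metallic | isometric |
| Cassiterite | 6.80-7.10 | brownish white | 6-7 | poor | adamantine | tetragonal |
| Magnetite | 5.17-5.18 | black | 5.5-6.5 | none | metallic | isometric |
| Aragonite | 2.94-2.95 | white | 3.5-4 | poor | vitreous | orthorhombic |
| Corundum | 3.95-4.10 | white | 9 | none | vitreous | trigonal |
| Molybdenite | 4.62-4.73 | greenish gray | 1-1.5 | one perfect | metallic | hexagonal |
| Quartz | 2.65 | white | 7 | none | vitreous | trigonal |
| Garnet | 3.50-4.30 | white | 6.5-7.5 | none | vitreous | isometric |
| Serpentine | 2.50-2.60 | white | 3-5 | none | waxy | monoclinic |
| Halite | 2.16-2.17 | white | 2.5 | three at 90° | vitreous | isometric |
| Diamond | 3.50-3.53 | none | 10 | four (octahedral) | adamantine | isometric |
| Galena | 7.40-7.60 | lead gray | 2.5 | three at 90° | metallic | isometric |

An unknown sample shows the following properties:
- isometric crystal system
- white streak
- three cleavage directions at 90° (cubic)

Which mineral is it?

Halite

Isometric crystal system: only Fluorite, Sphalerite, Chromite, Magnetite, Garnet, Halite, Diamond, Galena remain.
White streak: only Fluorite, Garnet, Halite remain.
Three cleavage directions at 90° (cubic): Halite remains.
Halite is the sole remaining match.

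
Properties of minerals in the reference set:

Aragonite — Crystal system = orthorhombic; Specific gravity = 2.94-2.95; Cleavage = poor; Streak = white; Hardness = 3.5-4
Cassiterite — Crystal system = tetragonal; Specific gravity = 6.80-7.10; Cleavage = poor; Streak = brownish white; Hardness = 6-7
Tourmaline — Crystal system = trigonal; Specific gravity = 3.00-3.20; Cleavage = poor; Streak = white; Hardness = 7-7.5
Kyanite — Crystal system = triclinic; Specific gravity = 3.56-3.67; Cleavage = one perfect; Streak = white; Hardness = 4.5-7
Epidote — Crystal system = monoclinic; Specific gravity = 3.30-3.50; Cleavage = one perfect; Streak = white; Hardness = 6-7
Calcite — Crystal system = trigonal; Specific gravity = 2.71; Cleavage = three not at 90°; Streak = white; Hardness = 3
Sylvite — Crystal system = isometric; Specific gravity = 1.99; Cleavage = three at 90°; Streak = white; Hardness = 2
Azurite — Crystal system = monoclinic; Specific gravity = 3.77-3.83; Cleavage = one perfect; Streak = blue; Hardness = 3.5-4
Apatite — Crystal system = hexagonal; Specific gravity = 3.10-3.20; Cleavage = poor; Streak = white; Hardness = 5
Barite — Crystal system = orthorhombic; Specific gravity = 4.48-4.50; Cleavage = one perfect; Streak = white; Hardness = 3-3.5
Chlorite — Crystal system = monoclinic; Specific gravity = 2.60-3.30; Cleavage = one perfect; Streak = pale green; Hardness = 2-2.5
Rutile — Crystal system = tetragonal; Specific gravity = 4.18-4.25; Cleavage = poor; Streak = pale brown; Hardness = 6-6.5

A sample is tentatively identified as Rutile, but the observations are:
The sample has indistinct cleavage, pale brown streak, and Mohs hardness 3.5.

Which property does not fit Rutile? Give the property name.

hardness

Indistinct cleavage: Rutile has cleavage poor — matches.
Pale brown streak: Rutile has pale brown streak — matches.
Mohs hardness 3.5: Rutile has hardness 6-6.5 — does not match.
Only the hardness is inconsistent.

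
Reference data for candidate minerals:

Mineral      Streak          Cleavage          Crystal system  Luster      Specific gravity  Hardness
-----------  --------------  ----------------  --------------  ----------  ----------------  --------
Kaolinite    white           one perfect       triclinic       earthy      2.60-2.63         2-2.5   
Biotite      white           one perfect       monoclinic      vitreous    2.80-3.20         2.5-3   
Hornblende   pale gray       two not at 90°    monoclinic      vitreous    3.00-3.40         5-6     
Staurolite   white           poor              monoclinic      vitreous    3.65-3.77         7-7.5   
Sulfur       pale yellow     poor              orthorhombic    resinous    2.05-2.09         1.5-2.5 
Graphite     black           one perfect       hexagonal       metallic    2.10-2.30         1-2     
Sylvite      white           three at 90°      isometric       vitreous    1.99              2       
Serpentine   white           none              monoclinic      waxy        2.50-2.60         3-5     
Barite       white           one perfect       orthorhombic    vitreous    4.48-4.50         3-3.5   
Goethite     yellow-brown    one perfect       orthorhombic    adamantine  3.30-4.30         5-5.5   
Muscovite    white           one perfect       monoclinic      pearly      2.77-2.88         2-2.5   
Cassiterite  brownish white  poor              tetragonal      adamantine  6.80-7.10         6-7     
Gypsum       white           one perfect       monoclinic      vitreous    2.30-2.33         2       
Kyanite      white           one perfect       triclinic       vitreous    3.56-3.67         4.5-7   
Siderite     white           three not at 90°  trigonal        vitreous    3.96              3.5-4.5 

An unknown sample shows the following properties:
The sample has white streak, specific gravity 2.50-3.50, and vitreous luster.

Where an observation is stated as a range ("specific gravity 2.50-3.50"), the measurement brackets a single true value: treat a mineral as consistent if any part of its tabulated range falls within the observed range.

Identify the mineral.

Biotite

White streak excludes Hornblende, Sulfur, Graphite, Goethite, Cassiterite.
Specific gravity 2.50-3.50: only Kaolinite, Biotite, Serpentine, Muscovite remain.
Vitreous luster: only Biotite remains.
The only mineral consistent with every observation is Biotite.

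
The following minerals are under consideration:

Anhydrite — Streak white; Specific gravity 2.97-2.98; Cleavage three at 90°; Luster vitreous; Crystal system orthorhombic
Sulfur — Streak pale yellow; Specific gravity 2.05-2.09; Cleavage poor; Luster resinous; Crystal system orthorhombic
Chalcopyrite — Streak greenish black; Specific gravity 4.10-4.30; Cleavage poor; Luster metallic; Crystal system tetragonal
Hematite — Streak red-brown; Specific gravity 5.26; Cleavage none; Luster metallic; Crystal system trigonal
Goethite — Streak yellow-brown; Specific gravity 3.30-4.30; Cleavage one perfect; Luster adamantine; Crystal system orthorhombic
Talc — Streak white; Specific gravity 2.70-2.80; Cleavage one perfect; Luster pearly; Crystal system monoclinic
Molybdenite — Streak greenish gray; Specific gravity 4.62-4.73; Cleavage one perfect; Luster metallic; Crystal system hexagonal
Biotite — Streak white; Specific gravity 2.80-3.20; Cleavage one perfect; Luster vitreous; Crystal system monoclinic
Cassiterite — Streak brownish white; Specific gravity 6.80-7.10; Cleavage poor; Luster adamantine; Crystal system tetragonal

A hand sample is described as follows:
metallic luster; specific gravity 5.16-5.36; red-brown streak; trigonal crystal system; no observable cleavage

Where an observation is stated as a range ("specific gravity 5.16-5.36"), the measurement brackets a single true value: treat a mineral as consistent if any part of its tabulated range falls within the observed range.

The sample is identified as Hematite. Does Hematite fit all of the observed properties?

Metallic luster — fits Hematite (metallic luster).
Specific gravity 5.16-5.36 — fits Hematite (SG 5.26).
Red-brown streak — fits Hematite (red-brown streak).
Trigonal crystal system — fits Hematite (trigonal system).
No observable cleavage — fits Hematite (cleavage none).
All observations are consistent with the tabulated values for Hematite.

Consistent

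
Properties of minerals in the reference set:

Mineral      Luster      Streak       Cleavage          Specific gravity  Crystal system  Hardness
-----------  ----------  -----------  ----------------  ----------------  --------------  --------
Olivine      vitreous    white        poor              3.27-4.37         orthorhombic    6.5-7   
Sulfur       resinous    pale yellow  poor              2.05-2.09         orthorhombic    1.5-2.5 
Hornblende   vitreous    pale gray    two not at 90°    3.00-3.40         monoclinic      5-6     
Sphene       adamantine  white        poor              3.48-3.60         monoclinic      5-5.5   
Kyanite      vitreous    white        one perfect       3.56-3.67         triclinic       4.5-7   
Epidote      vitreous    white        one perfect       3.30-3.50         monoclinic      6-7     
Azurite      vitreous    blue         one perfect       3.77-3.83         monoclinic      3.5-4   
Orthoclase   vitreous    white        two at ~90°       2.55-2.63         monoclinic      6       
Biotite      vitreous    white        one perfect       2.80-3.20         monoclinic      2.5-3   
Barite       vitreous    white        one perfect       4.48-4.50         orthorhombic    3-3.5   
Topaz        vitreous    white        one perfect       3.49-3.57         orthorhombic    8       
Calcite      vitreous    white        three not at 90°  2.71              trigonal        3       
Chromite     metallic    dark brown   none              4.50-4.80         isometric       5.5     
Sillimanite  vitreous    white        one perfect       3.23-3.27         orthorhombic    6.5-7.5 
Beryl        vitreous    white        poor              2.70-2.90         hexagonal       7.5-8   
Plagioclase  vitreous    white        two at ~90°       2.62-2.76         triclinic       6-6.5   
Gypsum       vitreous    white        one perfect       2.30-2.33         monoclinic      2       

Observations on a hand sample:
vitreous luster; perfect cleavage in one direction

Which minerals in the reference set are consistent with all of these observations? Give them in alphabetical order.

Azurite, Barite, Biotite, Epidote, Gypsum, Kyanite, Sillimanite, Topaz

Vitreous luster is inconsistent with Sulfur, Sphene, Chromite.
Perfect cleavage in one direction excludes Olivine, Hornblende, Orthoclase, Calcite, Beryl, Plagioclase.
Remaining candidates: Azurite, Barite, Biotite, Epidote, Gypsum, Kyanite, Sillimanite, Topaz.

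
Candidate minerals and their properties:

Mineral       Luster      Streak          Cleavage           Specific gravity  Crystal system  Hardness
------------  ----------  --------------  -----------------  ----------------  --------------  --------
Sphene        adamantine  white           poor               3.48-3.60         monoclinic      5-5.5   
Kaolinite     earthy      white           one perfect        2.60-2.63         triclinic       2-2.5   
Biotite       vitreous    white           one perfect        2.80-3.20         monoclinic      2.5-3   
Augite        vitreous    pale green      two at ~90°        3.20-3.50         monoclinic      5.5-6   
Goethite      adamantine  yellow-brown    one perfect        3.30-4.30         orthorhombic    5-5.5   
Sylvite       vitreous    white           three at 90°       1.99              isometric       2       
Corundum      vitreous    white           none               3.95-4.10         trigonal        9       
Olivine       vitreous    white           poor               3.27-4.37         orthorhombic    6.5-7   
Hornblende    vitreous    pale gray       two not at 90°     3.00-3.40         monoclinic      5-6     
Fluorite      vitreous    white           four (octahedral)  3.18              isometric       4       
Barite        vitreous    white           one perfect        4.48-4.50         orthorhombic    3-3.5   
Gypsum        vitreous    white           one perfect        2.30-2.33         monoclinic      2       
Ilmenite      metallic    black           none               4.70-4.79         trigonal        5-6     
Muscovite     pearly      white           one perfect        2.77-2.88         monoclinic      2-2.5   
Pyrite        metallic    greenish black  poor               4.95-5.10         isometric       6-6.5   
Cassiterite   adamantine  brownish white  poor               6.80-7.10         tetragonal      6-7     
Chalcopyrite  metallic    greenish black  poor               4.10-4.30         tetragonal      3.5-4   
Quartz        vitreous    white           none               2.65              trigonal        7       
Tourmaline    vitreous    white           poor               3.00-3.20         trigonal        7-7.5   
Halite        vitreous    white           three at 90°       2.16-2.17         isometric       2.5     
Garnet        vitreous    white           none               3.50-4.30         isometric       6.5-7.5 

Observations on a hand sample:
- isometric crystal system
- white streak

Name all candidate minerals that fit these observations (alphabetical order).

Isometric crystal system — Sylvite, Fluorite, Pyrite, Halite, Garnet remain.
White streak is inconsistent with Pyrite.
Consistent with every observation: Fluorite, Garnet, Halite, Sylvite.

Fluorite, Garnet, Halite, Sylvite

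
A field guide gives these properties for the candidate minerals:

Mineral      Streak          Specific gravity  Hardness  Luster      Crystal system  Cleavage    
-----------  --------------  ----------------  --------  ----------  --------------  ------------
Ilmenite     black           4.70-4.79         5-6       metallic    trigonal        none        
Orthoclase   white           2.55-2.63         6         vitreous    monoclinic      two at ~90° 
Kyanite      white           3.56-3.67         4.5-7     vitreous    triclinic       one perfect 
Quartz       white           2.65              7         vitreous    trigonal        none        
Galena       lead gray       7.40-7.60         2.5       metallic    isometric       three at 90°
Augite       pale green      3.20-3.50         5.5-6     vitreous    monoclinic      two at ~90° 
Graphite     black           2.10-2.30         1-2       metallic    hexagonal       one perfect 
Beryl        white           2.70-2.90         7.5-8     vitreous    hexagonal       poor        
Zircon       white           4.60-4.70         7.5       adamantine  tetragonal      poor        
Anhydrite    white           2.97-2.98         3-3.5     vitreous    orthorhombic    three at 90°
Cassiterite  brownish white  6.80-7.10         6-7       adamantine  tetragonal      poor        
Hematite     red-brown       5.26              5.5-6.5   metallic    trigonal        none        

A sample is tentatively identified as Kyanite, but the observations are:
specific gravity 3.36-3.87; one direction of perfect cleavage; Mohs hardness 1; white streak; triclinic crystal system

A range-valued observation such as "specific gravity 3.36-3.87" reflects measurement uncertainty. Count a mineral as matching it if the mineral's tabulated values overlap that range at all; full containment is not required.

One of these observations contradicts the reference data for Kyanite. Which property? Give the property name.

Specific gravity 3.36-3.87: Kyanite has SG 3.56-3.67 — consistent.
One direction of perfect cleavage: Kyanite has cleavage one perfect — consistent.
Mohs hardness 1: Kyanite has hardness 4.5-7 — inconsistent.
White streak: Kyanite has white streak — consistent.
Triclinic crystal system: Kyanite has triclinic system — consistent.
Only the hardness is inconsistent.

hardness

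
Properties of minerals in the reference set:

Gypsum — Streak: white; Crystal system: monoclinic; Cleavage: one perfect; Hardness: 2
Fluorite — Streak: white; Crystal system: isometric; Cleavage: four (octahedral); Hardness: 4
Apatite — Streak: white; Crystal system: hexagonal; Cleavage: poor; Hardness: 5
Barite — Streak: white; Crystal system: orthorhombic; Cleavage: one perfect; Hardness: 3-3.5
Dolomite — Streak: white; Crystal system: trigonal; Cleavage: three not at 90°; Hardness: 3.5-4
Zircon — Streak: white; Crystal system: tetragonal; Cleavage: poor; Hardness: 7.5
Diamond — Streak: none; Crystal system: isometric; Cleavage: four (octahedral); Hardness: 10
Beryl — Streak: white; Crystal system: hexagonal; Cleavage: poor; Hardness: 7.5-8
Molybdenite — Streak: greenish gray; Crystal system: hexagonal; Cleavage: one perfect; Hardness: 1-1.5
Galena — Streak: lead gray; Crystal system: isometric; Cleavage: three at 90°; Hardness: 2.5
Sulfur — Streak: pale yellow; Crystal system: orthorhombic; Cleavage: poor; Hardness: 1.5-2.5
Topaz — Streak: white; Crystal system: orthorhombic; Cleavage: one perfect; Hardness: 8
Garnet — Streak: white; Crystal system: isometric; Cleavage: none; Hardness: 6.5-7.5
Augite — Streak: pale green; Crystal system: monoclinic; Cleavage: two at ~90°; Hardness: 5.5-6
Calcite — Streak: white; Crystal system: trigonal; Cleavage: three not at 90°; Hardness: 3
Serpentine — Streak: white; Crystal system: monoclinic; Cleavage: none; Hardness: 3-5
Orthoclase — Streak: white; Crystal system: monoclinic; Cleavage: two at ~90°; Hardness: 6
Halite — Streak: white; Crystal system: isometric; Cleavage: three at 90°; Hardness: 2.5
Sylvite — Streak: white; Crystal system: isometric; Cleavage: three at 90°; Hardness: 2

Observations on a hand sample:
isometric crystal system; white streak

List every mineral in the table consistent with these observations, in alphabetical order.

Isometric crystal system — only Fluorite, Diamond, Galena, Garnet, Halite, Sylvite remain.
White streak rules out Diamond, Galena.
Remaining candidates: Fluorite, Garnet, Halite, Sylvite.

Fluorite, Garnet, Halite, Sylvite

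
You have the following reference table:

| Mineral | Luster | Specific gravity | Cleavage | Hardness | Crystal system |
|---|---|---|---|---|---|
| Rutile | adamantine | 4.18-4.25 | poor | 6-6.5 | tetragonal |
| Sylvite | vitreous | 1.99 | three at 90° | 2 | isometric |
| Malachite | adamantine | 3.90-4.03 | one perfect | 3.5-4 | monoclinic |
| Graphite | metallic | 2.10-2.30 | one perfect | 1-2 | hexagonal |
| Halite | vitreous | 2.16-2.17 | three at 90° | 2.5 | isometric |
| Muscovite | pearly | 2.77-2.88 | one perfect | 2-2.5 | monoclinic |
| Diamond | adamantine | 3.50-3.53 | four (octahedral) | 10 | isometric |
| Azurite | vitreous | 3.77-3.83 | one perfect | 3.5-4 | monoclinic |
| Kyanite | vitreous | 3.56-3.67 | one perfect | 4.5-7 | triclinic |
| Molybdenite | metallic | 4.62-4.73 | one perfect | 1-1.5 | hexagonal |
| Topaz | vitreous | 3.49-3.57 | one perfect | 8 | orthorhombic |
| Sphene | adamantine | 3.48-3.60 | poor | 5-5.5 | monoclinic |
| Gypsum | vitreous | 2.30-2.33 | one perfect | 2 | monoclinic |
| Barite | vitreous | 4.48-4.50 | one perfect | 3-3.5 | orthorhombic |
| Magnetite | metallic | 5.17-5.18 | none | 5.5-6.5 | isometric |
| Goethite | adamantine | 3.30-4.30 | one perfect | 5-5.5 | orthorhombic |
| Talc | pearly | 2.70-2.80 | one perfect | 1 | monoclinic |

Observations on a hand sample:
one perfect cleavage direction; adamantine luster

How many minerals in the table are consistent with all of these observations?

2

One perfect cleavage direction is inconsistent with Rutile, Sylvite, Halite, Diamond, Sphene, Magnetite.
Adamantine luster: Malachite, Goethite remain.
Remaining candidates: Goethite, Malachite.
That is 2 minerals.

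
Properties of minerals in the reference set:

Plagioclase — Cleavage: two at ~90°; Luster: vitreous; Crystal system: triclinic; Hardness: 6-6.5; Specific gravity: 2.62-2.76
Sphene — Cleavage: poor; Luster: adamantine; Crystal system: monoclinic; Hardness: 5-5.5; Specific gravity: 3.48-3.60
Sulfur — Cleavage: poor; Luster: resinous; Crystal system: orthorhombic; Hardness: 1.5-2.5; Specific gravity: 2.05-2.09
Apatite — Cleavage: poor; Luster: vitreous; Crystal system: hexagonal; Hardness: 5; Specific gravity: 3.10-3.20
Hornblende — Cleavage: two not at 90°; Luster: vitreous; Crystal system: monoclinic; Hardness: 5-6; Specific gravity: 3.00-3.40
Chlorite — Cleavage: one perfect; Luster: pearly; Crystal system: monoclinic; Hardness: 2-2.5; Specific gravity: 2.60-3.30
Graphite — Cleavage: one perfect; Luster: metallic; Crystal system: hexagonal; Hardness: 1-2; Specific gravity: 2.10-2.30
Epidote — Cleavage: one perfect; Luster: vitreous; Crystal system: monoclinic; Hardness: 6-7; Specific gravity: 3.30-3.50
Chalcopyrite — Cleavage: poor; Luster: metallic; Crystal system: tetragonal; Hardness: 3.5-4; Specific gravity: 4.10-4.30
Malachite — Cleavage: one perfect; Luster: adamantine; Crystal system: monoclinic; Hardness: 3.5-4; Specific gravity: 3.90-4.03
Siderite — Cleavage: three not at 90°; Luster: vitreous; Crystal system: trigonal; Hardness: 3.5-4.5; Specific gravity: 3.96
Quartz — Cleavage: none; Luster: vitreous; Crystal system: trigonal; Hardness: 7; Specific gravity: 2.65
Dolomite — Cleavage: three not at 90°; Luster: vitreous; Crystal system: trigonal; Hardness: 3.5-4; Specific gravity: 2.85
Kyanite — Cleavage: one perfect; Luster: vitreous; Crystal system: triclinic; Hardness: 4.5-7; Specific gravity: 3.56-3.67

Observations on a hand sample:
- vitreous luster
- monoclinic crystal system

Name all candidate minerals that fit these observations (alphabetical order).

Epidote, Hornblende

Vitreous luster excludes Sphene, Sulfur, Chlorite, Graphite, Chalcopyrite, Malachite.
Monoclinic crystal system — narrows the field to Hornblende, Epidote.
Consistent with every observation: Epidote, Hornblende.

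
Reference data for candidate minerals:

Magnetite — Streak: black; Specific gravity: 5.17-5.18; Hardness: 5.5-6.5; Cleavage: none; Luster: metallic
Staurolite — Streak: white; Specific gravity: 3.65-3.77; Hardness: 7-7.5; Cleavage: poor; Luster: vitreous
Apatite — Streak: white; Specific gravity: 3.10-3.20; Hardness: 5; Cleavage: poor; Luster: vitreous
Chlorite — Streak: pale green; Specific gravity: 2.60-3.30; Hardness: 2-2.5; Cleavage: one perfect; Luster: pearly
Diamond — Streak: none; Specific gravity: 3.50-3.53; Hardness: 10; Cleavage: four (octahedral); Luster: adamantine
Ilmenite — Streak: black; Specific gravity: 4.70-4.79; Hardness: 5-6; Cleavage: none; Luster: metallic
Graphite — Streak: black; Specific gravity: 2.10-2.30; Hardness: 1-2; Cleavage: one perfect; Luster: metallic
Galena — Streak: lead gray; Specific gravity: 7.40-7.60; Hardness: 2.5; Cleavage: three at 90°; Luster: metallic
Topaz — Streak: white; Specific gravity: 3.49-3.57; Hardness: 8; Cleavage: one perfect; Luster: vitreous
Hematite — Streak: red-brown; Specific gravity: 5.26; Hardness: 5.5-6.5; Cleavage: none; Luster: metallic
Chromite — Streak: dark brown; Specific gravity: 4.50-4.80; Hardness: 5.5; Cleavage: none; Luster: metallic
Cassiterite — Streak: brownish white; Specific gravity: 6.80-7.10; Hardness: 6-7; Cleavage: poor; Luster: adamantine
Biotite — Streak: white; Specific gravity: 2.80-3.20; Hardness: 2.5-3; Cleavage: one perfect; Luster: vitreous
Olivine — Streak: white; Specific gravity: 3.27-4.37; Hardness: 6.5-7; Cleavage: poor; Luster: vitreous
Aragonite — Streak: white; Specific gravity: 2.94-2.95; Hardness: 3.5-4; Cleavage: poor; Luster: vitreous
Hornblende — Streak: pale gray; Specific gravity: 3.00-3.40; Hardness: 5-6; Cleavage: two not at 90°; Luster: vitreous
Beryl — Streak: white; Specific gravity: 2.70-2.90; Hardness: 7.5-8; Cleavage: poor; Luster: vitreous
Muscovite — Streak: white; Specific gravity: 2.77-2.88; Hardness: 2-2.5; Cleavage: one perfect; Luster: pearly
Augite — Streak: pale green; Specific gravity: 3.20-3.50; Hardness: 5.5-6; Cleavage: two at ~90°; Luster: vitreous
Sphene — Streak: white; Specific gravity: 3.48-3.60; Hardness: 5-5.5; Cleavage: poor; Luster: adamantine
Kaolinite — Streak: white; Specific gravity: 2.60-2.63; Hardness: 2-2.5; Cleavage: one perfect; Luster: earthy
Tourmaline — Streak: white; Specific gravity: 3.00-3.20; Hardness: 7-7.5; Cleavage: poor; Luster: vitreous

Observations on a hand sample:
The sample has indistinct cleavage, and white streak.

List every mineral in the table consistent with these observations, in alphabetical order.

Apatite, Aragonite, Beryl, Olivine, Sphene, Staurolite, Tourmaline

Indistinct cleavage — leaves Staurolite, Apatite, Cassiterite, Olivine, Aragonite, Beryl, Sphene, Tourmaline.
White streak excludes Cassiterite.
Remaining candidates: Apatite, Aragonite, Beryl, Olivine, Sphene, Staurolite, Tourmaline.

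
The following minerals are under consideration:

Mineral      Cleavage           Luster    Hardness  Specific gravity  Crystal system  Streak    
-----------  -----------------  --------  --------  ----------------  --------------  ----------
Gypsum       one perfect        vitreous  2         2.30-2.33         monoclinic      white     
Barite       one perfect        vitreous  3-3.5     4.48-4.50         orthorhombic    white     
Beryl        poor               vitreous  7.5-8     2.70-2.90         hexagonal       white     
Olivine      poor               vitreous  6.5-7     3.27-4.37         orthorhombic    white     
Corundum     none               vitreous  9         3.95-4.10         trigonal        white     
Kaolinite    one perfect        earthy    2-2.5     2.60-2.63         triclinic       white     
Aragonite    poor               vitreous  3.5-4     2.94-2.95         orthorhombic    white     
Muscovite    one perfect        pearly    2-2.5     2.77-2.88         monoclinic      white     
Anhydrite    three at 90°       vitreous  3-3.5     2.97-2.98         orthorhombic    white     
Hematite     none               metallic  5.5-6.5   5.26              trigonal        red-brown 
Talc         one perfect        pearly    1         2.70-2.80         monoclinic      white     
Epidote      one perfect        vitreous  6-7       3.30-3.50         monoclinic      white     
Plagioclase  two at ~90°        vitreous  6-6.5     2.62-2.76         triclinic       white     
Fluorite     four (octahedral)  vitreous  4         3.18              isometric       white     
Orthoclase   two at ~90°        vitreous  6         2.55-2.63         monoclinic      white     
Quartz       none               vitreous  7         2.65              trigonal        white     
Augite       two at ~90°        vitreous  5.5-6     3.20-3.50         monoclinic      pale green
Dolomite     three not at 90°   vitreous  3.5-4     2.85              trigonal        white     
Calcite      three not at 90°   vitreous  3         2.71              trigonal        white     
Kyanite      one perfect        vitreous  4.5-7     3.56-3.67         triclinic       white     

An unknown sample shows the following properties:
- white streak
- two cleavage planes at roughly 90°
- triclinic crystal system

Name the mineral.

White streak excludes Hematite, Augite.
Two cleavage planes at roughly 90° — only Plagioclase, Orthoclase remain.
Triclinic crystal system eliminates Orthoclase.
The only mineral consistent with every observation is Plagioclase.

Plagioclase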